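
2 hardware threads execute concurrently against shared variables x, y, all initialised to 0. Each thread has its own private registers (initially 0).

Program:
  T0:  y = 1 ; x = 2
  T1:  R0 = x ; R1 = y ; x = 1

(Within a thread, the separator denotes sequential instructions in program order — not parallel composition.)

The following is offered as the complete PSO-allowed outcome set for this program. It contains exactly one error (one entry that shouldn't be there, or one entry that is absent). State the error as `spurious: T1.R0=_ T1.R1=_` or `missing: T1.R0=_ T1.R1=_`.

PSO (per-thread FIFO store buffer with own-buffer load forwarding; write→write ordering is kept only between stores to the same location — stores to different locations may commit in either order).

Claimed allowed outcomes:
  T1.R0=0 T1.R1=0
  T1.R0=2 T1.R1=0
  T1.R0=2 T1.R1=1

missing: T1.R0=0 T1.R1=1

outcome vector order: (T1.R0,T1.R1)
PSO (4): 00; 01; 20; 21
PSO∖claimed = {01}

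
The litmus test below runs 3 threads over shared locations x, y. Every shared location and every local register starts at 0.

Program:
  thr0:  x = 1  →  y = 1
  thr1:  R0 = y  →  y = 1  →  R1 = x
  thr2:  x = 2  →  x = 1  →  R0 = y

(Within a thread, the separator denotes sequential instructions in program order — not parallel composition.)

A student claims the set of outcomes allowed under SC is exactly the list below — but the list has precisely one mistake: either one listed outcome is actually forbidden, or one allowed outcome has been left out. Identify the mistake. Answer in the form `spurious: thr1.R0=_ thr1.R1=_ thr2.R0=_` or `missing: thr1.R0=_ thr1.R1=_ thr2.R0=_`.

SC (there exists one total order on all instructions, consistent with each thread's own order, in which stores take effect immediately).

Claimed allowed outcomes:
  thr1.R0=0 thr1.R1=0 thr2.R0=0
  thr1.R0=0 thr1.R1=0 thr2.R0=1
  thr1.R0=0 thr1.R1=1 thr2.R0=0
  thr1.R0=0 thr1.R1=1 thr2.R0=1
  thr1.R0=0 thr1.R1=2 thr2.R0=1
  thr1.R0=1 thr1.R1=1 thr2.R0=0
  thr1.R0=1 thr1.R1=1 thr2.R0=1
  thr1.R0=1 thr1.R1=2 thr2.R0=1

spurious: thr1.R0=0 thr1.R1=0 thr2.R0=0

outcome vector order: (thr1.R0,thr1.R1,thr2.R0)
SC (7): 0/0/1 0/1/0 0/1/1 0/2/1 1/1/0 1/1/1 1/2/1
claimed∖SC = {0/0/0}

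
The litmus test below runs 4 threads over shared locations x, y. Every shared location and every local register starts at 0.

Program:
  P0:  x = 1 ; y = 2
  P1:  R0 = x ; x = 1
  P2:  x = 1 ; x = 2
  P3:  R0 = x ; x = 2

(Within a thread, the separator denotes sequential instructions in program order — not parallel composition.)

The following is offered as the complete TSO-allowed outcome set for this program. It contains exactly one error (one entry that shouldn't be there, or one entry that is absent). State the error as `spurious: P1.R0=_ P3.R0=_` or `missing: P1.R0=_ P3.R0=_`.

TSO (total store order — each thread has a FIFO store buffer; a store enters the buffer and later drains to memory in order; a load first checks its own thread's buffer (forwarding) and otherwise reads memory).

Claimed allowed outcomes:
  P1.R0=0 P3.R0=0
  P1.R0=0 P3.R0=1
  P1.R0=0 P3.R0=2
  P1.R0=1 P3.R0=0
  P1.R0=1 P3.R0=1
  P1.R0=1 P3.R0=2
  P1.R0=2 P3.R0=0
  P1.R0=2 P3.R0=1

outcome vector order: (P1.R0,P3.R0)
TSO: 9 outcomes — {<0 0>; <0 1>; <0 2>; <1 0>; <1 1>; <1 2>; <2 0>; <2 1>; <2 2>}
TSO∖claimed = {<2 2>}

missing: P1.R0=2 P3.R0=2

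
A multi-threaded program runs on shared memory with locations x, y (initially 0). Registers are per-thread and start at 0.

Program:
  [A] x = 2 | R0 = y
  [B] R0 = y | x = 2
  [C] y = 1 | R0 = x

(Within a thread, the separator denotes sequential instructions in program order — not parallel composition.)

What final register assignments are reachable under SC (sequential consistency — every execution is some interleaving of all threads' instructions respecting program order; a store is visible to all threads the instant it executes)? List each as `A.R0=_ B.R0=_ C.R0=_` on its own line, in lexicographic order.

A.R0=0 B.R0=0 C.R0=2
A.R0=0 B.R0=1 C.R0=2
A.R0=1 B.R0=0 C.R0=0
A.R0=1 B.R0=0 C.R0=2
A.R0=1 B.R0=1 C.R0=0
A.R0=1 B.R0=1 C.R0=2

outcome vector order: (A.R0,B.R0,C.R0)
|SC outcomes| = 6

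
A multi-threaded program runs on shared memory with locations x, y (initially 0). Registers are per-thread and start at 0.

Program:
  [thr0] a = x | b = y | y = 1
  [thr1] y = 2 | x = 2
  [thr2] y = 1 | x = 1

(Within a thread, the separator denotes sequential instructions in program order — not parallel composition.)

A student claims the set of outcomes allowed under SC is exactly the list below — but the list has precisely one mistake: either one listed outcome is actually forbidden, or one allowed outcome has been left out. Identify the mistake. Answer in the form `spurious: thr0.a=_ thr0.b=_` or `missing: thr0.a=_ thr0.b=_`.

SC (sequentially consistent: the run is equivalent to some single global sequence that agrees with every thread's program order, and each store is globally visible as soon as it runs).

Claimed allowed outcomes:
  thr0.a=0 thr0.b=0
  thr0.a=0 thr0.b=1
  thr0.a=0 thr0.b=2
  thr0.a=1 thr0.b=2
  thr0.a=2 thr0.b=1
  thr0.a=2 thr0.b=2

outcome vector order: (thr0.a,thr0.b)
under SC → <0 0>, <0 1>, <0 2>, <1 1>, <1 2>, <2 1>, <2 2>
SC∖claimed = {<1 1>}

missing: thr0.a=1 thr0.b=1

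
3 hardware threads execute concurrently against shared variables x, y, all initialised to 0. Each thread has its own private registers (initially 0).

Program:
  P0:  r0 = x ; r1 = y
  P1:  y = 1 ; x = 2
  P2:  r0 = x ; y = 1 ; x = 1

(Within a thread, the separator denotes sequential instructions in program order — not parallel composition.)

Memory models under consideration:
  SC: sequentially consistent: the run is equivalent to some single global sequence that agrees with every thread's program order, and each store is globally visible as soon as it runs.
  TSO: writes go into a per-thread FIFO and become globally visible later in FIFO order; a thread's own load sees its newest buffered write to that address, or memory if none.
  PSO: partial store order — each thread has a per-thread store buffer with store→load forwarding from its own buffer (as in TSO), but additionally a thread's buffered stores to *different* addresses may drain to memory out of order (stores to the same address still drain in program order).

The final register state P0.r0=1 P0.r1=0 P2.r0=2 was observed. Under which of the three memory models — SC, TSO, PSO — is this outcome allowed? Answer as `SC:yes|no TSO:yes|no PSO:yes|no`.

SC:no TSO:no PSO:yes

outcome vector order: (P0.r0,P0.r1,P2.r0)
[SC] allowed = {0/0/0 0/0/2 0/1/0 0/1/2 1/1/0 1/1/2 2/1/0 2/1/2}
[TSO] allowed = {0/0/0 0/0/2 0/1/0 0/1/2 1/1/0 1/1/2 2/1/0 2/1/2}
[PSO] allowed = {0/0/0 0/0/2 0/1/0 0/1/2 1/0/0 1/0/2 1/1/0 1/1/2 2/0/0 2/0/2 2/1/0 2/1/2}
target 1/0/2 ∈ {PSO}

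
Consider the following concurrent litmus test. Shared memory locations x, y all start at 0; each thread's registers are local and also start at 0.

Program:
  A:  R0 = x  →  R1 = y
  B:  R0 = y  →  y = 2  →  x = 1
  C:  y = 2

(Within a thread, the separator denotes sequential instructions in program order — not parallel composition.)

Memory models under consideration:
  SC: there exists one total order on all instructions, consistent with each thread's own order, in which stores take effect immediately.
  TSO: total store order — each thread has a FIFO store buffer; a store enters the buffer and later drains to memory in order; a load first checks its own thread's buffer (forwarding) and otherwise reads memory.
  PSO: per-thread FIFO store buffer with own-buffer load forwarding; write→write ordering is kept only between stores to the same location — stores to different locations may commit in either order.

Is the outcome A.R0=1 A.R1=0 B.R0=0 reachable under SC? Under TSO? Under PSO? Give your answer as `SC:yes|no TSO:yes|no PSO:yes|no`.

SC:no TSO:no PSO:yes

outcome vector order: (A.R0,A.R1,B.R0)
SC: 6 outcomes — {000 002 020 022 120 122}
TSO: 6 outcomes — {000 002 020 022 120 122}
PSO: 7 outcomes — {000 002 020 022 100 120 122}
target 100 ∈ {PSO}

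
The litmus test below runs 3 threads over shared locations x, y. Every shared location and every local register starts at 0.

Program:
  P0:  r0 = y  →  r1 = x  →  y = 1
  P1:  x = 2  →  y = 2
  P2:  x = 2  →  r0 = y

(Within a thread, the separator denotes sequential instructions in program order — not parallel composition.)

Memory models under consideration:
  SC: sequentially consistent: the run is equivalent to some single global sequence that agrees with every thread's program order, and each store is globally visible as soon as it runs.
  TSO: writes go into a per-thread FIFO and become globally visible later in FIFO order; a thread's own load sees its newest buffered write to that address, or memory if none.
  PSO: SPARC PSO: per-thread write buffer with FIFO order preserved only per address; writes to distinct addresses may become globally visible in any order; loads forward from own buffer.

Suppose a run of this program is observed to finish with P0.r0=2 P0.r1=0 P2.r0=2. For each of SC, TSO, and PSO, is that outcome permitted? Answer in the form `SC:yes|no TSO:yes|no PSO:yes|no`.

outcome vector order: (P0.r0,P0.r1,P2.r0)
[SC] allowed = {(0,0,0) (0,0,1) (0,0,2) (0,2,0) (0,2,1) (0,2,2) (2,2,0) (2,2,1) (2,2,2)}
[TSO] allowed = {(0,0,0) (0,0,1) (0,0,2) (0,2,0) (0,2,1) (0,2,2) (2,2,0) (2,2,1) (2,2,2)}
[PSO] allowed = {(0,0,0) (0,0,1) (0,0,2) (0,2,0) (0,2,1) (0,2,2) (2,0,0) (2,0,1) (2,0,2) (2,2,0) (2,2,1) (2,2,2)}
target (2,0,2) ∈ {PSO}

SC:no TSO:no PSO:yes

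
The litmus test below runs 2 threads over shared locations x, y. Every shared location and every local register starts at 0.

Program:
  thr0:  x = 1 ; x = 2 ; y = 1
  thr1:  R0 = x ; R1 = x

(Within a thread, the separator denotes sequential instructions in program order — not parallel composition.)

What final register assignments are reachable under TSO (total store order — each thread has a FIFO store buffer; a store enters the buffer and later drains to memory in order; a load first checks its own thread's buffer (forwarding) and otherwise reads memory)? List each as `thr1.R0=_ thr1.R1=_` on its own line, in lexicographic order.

thr1.R0=0 thr1.R1=0
thr1.R0=0 thr1.R1=1
thr1.R0=0 thr1.R1=2
thr1.R0=1 thr1.R1=1
thr1.R0=1 thr1.R1=2
thr1.R0=2 thr1.R1=2

outcome vector order: (thr1.R0,thr1.R1)
|TSO outcomes| = 6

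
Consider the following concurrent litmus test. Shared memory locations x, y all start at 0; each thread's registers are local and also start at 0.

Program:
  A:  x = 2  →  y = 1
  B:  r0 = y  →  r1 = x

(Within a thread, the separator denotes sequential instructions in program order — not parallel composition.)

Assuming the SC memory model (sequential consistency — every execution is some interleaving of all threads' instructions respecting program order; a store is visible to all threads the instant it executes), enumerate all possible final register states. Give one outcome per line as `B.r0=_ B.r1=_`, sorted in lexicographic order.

outcome vector order: (B.r0,B.r1)
|SC outcomes| = 3

B.r0=0 B.r1=0
B.r0=0 B.r1=2
B.r0=1 B.r1=2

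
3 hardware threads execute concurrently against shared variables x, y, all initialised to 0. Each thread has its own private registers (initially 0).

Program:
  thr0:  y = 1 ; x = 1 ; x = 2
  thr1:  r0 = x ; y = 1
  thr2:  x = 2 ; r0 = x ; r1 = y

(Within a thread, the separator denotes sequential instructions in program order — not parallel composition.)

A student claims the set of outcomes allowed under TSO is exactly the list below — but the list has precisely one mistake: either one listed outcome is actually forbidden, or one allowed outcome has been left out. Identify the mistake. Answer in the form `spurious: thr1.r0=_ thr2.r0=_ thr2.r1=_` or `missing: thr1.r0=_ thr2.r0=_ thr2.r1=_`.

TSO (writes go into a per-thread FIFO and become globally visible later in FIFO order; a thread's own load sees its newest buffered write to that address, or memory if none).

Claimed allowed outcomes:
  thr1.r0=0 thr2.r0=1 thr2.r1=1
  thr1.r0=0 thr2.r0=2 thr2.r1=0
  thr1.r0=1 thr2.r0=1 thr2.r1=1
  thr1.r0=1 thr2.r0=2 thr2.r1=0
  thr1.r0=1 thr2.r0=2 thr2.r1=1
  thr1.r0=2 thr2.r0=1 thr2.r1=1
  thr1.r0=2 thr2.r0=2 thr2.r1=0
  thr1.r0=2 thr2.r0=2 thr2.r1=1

missing: thr1.r0=0 thr2.r0=2 thr2.r1=1

outcome vector order: (thr1.r0,thr2.r0,thr2.r1)
[TSO] allowed = {<0 1 1>, <0 2 0>, <0 2 1>, <1 1 1>, <1 2 0>, <1 2 1>, <2 1 1>, <2 2 0>, <2 2 1>}
TSO∖claimed = {<0 2 1>}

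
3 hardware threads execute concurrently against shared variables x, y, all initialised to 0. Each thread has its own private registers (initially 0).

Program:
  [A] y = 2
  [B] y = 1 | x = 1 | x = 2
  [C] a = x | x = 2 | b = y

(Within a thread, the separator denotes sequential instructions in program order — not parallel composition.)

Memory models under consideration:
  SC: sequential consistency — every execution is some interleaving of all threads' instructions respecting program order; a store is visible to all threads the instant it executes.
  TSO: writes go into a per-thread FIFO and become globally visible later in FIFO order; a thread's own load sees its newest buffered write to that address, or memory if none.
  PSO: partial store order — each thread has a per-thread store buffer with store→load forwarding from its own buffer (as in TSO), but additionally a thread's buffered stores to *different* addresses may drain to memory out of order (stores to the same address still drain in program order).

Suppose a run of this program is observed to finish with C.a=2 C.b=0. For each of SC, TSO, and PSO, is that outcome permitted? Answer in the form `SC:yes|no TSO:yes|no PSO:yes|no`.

SC:no TSO:no PSO:yes

outcome vector order: (C.a,C.b)
[SC] allowed = {0/0 0/1 0/2 1/1 1/2 2/1 2/2}
[TSO] allowed = {0/0 0/1 0/2 1/1 1/2 2/1 2/2}
[PSO] allowed = {0/0 0/1 0/2 1/0 1/1 1/2 2/0 2/1 2/2}
target 2/0 ∈ {PSO}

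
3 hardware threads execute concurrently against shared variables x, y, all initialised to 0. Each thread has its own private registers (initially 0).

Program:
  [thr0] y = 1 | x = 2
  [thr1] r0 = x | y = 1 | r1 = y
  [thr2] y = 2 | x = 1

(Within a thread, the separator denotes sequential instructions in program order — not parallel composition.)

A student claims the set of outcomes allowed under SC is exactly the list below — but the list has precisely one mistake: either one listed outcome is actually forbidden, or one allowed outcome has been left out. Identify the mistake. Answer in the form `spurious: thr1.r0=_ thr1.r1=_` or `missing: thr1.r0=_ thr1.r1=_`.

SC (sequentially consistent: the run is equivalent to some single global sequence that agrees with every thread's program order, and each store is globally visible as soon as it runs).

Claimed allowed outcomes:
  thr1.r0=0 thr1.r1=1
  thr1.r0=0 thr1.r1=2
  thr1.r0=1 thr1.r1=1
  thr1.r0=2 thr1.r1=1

missing: thr1.r0=2 thr1.r1=2

outcome vector order: (thr1.r0,thr1.r1)
SC (5): 01; 02; 11; 21; 22
SC∖claimed = {22}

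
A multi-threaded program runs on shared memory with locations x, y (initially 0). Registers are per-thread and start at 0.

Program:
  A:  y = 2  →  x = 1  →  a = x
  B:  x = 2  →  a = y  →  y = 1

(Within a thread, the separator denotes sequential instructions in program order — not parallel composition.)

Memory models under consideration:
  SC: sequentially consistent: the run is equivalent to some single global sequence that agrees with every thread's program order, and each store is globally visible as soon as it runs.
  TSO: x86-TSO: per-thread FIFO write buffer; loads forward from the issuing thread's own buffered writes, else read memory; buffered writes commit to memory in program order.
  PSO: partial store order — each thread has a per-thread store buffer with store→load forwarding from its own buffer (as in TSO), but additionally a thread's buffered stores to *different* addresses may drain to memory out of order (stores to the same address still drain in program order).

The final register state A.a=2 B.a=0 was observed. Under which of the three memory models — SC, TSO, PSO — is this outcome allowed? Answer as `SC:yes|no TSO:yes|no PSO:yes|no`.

SC:no TSO:yes PSO:yes

outcome vector order: (A.a,B.a)
under SC → (1,0) (1,2) (2,2)
under TSO → (1,0) (1,2) (2,0) (2,2)
under PSO → (1,0) (1,2) (2,0) (2,2)
target (2,0) ∈ {TSO,PSO}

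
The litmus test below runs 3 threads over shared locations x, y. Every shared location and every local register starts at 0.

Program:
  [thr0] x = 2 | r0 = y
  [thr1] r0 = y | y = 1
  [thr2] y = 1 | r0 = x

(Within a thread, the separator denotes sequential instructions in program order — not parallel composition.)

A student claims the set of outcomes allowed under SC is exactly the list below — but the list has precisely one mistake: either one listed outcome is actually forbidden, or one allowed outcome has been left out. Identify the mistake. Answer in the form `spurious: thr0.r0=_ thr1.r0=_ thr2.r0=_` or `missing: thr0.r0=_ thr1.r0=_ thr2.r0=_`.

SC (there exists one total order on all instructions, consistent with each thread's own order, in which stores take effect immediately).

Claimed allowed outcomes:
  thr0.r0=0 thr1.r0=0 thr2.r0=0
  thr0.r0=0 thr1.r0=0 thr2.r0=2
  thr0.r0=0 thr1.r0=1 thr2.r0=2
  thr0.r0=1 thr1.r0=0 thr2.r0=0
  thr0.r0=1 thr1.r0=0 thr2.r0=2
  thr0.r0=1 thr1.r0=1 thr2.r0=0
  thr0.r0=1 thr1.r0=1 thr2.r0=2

outcome vector order: (thr0.r0,thr1.r0,thr2.r0)
under SC → (0,0,2) (0,1,2) (1,0,0) (1,0,2) (1,1,0) (1,1,2)
claimed∖SC = {(0,0,0)}

spurious: thr0.r0=0 thr1.r0=0 thr2.r0=0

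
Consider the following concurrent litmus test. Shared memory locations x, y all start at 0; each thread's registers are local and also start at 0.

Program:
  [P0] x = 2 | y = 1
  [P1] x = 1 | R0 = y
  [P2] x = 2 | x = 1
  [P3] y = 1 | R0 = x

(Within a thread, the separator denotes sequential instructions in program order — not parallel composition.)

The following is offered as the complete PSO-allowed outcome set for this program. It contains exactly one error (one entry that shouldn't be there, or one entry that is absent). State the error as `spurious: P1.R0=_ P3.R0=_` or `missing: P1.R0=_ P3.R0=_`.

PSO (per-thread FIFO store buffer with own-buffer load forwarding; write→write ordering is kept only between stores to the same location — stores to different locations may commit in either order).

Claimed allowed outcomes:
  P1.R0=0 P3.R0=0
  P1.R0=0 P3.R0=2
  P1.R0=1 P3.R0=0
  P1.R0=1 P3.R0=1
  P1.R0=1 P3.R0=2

outcome vector order: (P1.R0,P3.R0)
under PSO → (0,0); (0,1); (0,2); (1,0); (1,1); (1,2)
PSO∖claimed = {(0,1)}

missing: P1.R0=0 P3.R0=1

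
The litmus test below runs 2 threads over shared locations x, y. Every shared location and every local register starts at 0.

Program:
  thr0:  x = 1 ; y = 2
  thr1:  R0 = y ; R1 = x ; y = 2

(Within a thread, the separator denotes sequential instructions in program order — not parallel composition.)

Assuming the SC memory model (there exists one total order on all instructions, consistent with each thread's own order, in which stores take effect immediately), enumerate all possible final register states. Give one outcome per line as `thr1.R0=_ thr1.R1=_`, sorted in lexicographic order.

thr1.R0=0 thr1.R1=0
thr1.R0=0 thr1.R1=1
thr1.R0=2 thr1.R1=1

outcome vector order: (thr1.R0,thr1.R1)
|SC outcomes| = 3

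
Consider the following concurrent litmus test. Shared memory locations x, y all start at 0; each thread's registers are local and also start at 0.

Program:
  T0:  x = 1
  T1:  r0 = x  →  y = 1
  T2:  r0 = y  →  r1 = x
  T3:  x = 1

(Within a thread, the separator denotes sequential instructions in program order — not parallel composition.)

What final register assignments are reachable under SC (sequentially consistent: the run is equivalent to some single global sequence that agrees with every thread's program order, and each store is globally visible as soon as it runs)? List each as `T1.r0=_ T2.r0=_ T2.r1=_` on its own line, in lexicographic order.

outcome vector order: (T1.r0,T2.r0,T2.r1)
|SC outcomes| = 7

T1.r0=0 T2.r0=0 T2.r1=0
T1.r0=0 T2.r0=0 T2.r1=1
T1.r0=0 T2.r0=1 T2.r1=0
T1.r0=0 T2.r0=1 T2.r1=1
T1.r0=1 T2.r0=0 T2.r1=0
T1.r0=1 T2.r0=0 T2.r1=1
T1.r0=1 T2.r0=1 T2.r1=1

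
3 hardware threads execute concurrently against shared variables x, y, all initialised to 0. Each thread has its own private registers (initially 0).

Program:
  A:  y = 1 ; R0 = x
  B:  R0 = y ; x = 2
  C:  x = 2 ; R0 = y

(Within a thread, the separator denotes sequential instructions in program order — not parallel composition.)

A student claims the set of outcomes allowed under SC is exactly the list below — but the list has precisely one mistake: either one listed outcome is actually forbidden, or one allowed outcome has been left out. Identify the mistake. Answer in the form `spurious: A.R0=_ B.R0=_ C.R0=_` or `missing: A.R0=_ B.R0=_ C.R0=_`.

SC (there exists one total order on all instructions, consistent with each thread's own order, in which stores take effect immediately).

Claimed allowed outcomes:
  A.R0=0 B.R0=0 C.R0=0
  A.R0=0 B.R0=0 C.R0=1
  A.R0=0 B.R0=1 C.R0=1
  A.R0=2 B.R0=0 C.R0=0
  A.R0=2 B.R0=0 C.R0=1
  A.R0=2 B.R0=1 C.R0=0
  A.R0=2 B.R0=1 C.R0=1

outcome vector order: (A.R0,B.R0,C.R0)
SC: 6 outcomes — {001; 011; 200; 201; 210; 211}
claimed∖SC = {000}

spurious: A.R0=0 B.R0=0 C.R0=0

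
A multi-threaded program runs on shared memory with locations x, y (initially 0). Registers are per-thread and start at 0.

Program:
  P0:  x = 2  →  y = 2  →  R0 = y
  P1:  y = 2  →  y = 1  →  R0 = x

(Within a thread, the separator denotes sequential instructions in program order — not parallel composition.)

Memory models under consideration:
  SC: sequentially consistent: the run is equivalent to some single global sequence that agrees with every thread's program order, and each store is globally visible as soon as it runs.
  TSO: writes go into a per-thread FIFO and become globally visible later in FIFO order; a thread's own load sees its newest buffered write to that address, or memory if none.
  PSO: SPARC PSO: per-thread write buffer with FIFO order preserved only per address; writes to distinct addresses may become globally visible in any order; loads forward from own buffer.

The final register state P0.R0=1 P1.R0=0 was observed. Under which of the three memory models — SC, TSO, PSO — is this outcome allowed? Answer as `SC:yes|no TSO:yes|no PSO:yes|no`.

SC:no TSO:yes PSO:yes

outcome vector order: (P0.R0,P1.R0)
[SC] allowed = {(1,2) (2,0) (2,2)}
[TSO] allowed = {(1,0) (1,2) (2,0) (2,2)}
[PSO] allowed = {(1,0) (1,2) (2,0) (2,2)}
target (1,0) ∈ {TSO,PSO}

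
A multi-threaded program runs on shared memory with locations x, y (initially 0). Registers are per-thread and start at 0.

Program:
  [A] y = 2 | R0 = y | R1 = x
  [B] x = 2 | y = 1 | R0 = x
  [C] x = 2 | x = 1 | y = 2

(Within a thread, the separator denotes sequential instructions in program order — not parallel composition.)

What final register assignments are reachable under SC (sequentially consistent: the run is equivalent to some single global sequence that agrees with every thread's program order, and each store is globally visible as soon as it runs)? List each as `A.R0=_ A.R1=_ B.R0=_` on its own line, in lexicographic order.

outcome vector order: (A.R0,A.R1,B.R0)
|SC outcomes| = 10

A.R0=1 A.R1=1 B.R0=1
A.R0=1 A.R1=1 B.R0=2
A.R0=1 A.R1=2 B.R0=1
A.R0=1 A.R1=2 B.R0=2
A.R0=2 A.R1=0 B.R0=1
A.R0=2 A.R1=0 B.R0=2
A.R0=2 A.R1=1 B.R0=1
A.R0=2 A.R1=1 B.R0=2
A.R0=2 A.R1=2 B.R0=1
A.R0=2 A.R1=2 B.R0=2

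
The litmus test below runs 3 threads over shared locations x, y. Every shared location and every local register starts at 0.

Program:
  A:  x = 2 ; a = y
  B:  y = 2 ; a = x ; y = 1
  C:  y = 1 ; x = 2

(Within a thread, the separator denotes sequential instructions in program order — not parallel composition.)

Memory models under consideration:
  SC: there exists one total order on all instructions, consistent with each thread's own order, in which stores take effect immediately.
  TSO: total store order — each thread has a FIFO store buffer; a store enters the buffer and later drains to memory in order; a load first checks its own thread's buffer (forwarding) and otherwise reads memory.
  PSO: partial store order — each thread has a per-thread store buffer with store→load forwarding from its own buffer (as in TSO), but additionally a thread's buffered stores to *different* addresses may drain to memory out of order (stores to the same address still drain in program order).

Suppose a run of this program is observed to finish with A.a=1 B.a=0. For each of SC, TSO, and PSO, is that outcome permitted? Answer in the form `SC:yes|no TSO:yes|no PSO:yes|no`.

outcome vector order: (A.a,B.a)
SC (5): 0/2 1/0 1/2 2/0 2/2
TSO (6): 0/0 0/2 1/0 1/2 2/0 2/2
PSO (6): 0/0 0/2 1/0 1/2 2/0 2/2
target 1/0 ∈ {SC,TSO,PSO}

SC:yes TSO:yes PSO:yes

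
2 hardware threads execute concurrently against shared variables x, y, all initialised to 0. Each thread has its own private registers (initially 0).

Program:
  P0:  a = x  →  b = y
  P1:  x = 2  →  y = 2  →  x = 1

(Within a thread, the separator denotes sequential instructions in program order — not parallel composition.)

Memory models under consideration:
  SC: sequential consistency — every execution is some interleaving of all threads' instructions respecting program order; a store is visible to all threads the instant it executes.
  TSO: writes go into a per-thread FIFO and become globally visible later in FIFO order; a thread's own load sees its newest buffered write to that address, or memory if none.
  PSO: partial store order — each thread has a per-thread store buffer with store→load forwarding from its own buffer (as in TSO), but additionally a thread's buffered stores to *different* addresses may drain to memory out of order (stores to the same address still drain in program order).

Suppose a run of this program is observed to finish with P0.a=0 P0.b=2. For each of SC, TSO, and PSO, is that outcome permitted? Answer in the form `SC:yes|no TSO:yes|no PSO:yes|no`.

SC:yes TSO:yes PSO:yes

outcome vector order: (P0.a,P0.b)
SC (5): 0/0, 0/2, 1/2, 2/0, 2/2
TSO (5): 0/0, 0/2, 1/2, 2/0, 2/2
PSO (6): 0/0, 0/2, 1/0, 1/2, 2/0, 2/2
target 0/2 ∈ {SC,TSO,PSO}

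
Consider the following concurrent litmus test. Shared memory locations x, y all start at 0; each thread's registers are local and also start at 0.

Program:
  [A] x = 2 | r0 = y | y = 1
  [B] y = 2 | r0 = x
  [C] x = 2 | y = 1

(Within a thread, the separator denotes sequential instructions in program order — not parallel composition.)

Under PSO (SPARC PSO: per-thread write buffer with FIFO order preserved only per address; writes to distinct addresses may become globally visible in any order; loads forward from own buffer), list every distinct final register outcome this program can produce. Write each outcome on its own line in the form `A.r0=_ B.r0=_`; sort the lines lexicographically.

outcome vector order: (A.r0,B.r0)
|PSO outcomes| = 6

A.r0=0 B.r0=0
A.r0=0 B.r0=2
A.r0=1 B.r0=0
A.r0=1 B.r0=2
A.r0=2 B.r0=0
A.r0=2 B.r0=2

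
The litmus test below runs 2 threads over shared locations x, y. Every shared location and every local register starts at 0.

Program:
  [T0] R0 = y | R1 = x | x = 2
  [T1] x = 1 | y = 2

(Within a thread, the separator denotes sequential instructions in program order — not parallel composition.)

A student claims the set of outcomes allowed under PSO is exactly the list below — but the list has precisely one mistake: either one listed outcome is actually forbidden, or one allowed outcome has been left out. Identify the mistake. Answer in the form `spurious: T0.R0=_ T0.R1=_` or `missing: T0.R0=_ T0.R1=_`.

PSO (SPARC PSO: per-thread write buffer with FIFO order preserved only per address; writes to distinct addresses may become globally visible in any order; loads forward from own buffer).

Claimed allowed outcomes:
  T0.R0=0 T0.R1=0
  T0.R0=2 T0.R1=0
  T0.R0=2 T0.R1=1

missing: T0.R0=0 T0.R1=1

outcome vector order: (T0.R0,T0.R1)
[PSO] allowed = {<0 0>; <0 1>; <2 0>; <2 1>}
PSO∖claimed = {<0 1>}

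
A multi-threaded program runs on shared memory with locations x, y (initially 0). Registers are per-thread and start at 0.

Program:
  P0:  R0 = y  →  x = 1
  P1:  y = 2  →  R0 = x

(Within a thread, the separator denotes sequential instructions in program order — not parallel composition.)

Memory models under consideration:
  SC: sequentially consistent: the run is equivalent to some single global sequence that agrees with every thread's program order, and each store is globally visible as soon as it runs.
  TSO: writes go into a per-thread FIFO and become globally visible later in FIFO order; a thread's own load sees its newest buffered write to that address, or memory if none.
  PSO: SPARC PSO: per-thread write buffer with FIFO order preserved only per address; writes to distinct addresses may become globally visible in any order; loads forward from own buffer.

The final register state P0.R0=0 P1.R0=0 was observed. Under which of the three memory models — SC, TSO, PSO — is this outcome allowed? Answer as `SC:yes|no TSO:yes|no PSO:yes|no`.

outcome vector order: (P0.R0,P1.R0)
under SC → (0,0), (0,1), (2,0), (2,1)
under TSO → (0,0), (0,1), (2,0), (2,1)
under PSO → (0,0), (0,1), (2,0), (2,1)
target (0,0) ∈ {SC,TSO,PSO}

SC:yes TSO:yes PSO:yes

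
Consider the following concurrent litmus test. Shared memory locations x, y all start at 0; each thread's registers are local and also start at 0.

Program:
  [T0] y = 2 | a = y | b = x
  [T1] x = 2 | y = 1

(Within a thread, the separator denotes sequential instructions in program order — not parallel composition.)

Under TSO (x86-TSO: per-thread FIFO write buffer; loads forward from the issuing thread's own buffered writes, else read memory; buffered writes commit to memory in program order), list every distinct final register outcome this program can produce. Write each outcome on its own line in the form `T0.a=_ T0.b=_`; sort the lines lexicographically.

T0.a=1 T0.b=2
T0.a=2 T0.b=0
T0.a=2 T0.b=2

outcome vector order: (T0.a,T0.b)
|TSO outcomes| = 3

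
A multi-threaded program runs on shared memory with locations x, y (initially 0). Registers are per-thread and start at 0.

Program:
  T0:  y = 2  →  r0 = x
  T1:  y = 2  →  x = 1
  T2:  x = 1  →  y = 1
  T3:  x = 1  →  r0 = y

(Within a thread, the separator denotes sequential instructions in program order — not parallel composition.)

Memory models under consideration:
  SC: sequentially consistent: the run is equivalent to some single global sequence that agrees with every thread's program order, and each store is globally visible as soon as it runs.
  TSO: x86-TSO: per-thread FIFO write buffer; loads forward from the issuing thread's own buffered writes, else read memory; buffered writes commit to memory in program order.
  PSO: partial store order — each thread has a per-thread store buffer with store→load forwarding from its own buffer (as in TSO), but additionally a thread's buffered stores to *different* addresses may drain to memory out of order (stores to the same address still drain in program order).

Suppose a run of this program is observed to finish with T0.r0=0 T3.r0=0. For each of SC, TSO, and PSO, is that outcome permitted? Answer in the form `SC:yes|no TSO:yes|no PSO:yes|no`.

SC:no TSO:yes PSO:yes

outcome vector order: (T0.r0,T3.r0)
SC: 5 outcomes — {(0,1); (0,2); (1,0); (1,1); (1,2)}
TSO: 6 outcomes — {(0,0); (0,1); (0,2); (1,0); (1,1); (1,2)}
PSO: 6 outcomes — {(0,0); (0,1); (0,2); (1,0); (1,1); (1,2)}
target (0,0) ∈ {TSO,PSO}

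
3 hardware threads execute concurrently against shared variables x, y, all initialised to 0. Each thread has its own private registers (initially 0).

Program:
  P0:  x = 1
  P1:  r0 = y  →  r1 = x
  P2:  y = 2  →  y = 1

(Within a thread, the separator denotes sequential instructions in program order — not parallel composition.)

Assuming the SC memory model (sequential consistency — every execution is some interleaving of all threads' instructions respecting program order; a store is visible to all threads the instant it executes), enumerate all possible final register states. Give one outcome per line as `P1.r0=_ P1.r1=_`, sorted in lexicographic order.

P1.r0=0 P1.r1=0
P1.r0=0 P1.r1=1
P1.r0=1 P1.r1=0
P1.r0=1 P1.r1=1
P1.r0=2 P1.r1=0
P1.r0=2 P1.r1=1

outcome vector order: (P1.r0,P1.r1)
|SC outcomes| = 6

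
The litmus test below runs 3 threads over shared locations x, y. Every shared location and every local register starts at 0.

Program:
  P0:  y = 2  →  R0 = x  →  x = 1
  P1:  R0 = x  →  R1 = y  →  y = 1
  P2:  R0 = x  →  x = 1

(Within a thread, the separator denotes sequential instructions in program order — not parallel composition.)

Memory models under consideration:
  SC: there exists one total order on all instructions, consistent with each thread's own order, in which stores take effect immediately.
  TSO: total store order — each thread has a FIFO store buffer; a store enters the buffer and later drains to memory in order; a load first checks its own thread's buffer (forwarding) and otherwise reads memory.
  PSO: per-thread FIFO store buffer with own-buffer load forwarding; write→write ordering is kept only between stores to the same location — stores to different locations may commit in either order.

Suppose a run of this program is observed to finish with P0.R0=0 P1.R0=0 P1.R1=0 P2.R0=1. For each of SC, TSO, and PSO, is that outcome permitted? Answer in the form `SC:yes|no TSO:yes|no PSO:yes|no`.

SC:yes TSO:yes PSO:yes

outcome vector order: (P0.R0,P1.R0,P1.R1,P2.R0)
SC (10): <0 0 0 0>; <0 0 0 1>; <0 0 2 0>; <0 0 2 1>; <0 1 2 0>; <0 1 2 1>; <1 0 0 0>; <1 0 2 0>; <1 1 0 0>; <1 1 2 0>
TSO (11): <0 0 0 0>; <0 0 0 1>; <0 0 2 0>; <0 0 2 1>; <0 1 0 0>; <0 1 2 0>; <0 1 2 1>; <1 0 0 0>; <1 0 2 0>; <1 1 0 0>; <1 1 2 0>
PSO (12): <0 0 0 0>; <0 0 0 1>; <0 0 2 0>; <0 0 2 1>; <0 1 0 0>; <0 1 0 1>; <0 1 2 0>; <0 1 2 1>; <1 0 0 0>; <1 0 2 0>; <1 1 0 0>; <1 1 2 0>
target <0 0 0 1> ∈ {SC,TSO,PSO}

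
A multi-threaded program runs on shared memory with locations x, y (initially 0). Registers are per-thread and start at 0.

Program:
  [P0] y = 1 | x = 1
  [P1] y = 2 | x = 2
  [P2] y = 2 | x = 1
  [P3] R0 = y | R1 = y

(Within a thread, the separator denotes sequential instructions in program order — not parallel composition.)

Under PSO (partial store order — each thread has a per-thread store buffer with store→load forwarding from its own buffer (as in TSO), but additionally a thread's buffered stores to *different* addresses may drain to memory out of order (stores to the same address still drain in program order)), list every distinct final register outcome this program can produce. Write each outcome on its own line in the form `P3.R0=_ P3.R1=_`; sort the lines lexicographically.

P3.R0=0 P3.R1=0
P3.R0=0 P3.R1=1
P3.R0=0 P3.R1=2
P3.R0=1 P3.R1=1
P3.R0=1 P3.R1=2
P3.R0=2 P3.R1=1
P3.R0=2 P3.R1=2

outcome vector order: (P3.R0,P3.R1)
|PSO outcomes| = 7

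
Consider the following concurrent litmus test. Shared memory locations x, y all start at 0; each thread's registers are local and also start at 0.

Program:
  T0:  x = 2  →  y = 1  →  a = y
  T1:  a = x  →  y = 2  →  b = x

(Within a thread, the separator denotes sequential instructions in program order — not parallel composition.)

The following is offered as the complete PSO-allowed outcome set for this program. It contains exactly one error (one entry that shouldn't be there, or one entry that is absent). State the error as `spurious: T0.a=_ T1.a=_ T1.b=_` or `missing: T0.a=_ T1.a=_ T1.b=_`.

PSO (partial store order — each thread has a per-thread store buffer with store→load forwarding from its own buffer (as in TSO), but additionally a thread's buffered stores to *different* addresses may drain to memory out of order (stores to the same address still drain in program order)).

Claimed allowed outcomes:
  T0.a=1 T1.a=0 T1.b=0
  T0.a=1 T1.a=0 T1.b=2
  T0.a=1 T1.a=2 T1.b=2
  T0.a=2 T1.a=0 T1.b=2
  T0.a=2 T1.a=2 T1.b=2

outcome vector order: (T0.a,T1.a,T1.b)
[PSO] allowed = {100, 102, 122, 200, 202, 222}
PSO∖claimed = {200}

missing: T0.a=2 T1.a=0 T1.b=0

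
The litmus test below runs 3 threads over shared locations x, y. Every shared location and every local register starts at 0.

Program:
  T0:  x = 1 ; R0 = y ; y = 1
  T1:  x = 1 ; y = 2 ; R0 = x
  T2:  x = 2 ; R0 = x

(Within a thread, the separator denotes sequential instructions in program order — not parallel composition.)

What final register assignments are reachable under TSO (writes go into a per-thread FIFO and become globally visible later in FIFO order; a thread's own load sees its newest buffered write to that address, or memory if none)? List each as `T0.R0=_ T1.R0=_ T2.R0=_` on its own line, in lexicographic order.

T0.R0=0 T1.R0=1 T2.R0=1
T0.R0=0 T1.R0=1 T2.R0=2
T0.R0=0 T1.R0=2 T2.R0=1
T0.R0=0 T1.R0=2 T2.R0=2
T0.R0=2 T1.R0=1 T2.R0=1
T0.R0=2 T1.R0=1 T2.R0=2
T0.R0=2 T1.R0=2 T2.R0=1
T0.R0=2 T1.R0=2 T2.R0=2

outcome vector order: (T0.R0,T1.R0,T2.R0)
|TSO outcomes| = 8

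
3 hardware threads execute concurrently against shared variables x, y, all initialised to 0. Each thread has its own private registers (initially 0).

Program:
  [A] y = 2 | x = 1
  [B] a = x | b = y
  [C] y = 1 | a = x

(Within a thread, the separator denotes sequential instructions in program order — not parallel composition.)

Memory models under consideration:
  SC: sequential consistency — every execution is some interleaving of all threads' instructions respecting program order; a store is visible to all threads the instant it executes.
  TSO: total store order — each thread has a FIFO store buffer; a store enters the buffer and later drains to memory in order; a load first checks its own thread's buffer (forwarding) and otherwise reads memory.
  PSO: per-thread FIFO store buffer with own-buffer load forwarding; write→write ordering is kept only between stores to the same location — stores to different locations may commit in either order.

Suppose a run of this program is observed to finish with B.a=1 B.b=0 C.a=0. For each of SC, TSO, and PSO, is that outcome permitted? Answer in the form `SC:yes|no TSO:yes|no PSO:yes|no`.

SC:no TSO:no PSO:yes

outcome vector order: (B.a,B.b,C.a)
SC (10): <0 0 0>, <0 0 1>, <0 1 0>, <0 1 1>, <0 2 0>, <0 2 1>, <1 1 0>, <1 1 1>, <1 2 0>, <1 2 1>
TSO (10): <0 0 0>, <0 0 1>, <0 1 0>, <0 1 1>, <0 2 0>, <0 2 1>, <1 1 0>, <1 1 1>, <1 2 0>, <1 2 1>
PSO (12): <0 0 0>, <0 0 1>, <0 1 0>, <0 1 1>, <0 2 0>, <0 2 1>, <1 0 0>, <1 0 1>, <1 1 0>, <1 1 1>, <1 2 0>, <1 2 1>
target <1 0 0> ∈ {PSO}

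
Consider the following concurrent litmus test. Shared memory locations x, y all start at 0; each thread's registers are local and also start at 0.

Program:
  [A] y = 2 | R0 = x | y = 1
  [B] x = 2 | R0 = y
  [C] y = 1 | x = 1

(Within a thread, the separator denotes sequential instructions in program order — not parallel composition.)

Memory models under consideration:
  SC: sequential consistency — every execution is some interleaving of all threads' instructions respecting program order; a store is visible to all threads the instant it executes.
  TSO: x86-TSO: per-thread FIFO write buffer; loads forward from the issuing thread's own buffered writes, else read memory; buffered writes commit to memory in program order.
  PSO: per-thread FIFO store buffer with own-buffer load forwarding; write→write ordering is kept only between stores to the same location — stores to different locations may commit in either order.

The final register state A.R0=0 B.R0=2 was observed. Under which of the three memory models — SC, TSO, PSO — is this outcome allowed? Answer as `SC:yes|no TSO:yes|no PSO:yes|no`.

outcome vector order: (A.R0,B.R0)
under SC → 0/1 0/2 1/0 1/1 1/2 2/0 2/1 2/2
under TSO → 0/0 0/1 0/2 1/0 1/1 1/2 2/0 2/1 2/2
under PSO → 0/0 0/1 0/2 1/0 1/1 1/2 2/0 2/1 2/2
target 0/2 ∈ {SC,TSO,PSO}

SC:yes TSO:yes PSO:yes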